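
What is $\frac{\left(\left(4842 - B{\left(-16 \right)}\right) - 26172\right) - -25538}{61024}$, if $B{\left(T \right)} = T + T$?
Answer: $\frac{265}{3814} \approx 0.069481$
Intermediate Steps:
$B{\left(T \right)} = 2 T$
$\frac{\left(\left(4842 - B{\left(-16 \right)}\right) - 26172\right) - -25538}{61024} = \frac{\left(\left(4842 - 2 \left(-16\right)\right) - 26172\right) - -25538}{61024} = \left(\left(\left(4842 - -32\right) - 26172\right) + 25538\right) \frac{1}{61024} = \left(\left(\left(4842 + 32\right) - 26172\right) + 25538\right) \frac{1}{61024} = \left(\left(4874 - 26172\right) + 25538\right) \frac{1}{61024} = \left(-21298 + 25538\right) \frac{1}{61024} = 4240 \cdot \frac{1}{61024} = \frac{265}{3814}$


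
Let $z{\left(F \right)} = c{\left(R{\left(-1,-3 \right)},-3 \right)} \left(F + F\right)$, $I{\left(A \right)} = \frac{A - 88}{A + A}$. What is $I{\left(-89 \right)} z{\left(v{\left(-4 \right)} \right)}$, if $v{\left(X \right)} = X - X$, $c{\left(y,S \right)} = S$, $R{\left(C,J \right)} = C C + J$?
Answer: $0$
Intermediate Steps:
$R{\left(C,J \right)} = J + C^{2}$ ($R{\left(C,J \right)} = C^{2} + J = J + C^{2}$)
$I{\left(A \right)} = \frac{-88 + A}{2 A}$
$v{\left(X \right)} = 0$
$z{\left(F \right)} = - 6 F$ ($z{\left(F \right)} = - 3 \left(F + F\right) = - 3 \cdot 2 F = - 6 F$)
$I{\left(-89 \right)} z{\left(v{\left(-4 \right)} \right)} = \frac{-88 - 89}{2 \left(-89\right)} \left(\left(-6\right) 0\right) = \frac{1}{2} \left(- \frac{1}{89}\right) \left(-177\right) 0 = \frac{177}{178} \cdot 0 = 0$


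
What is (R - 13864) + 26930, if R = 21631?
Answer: 34697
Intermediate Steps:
(R - 13864) + 26930 = (21631 - 13864) + 26930 = 7767 + 26930 = 34697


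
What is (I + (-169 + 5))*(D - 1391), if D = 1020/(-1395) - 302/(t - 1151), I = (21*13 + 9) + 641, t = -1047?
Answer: -35984348378/34069 ≈ -1.0562e+6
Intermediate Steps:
I = 923 (I = (273 + 9) + 641 = 282 + 641 = 923)
D = -60689/102207 (D = 1020/(-1395) - 302/(-1047 - 1151) = 1020*(-1/1395) - 302/(-2198) = -68/93 - 302*(-1/2198) = -68/93 + 151/1099 = -60689/102207 ≈ -0.59379)
(I + (-169 + 5))*(D - 1391) = (923 + (-169 + 5))*(-60689/102207 - 1391) = (923 - 164)*(-142230626/102207) = 759*(-142230626/102207) = -35984348378/34069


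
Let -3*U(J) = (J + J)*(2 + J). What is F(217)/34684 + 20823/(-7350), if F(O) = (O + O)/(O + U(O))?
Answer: -872688582/308037275 ≈ -2.8331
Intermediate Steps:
U(J) = -2*J*(2 + J)/3 (U(J) = -(J + J)*(2 + J)/3 = -2*J*(2 + J)/3)
F(O) = 2*O/(O - 2*O*(2 + O)/3) (F(O) = (O + O)/(O - 2*O*(2 + O)/3) = (2*O)/(O - 2*O*(2 + O)/3) = 2*O/(O - 2*O*(2 + O)/3))
F(217)/34684 + 20823/(-7350) = -6/(1 + 2*217)/34684 + 20823/(-7350) = -6/(1 + 434)*(1/34684) + 20823*(-1/7350) = -6/435*(1/34684) - 6941/2450 = -6*1/435*(1/34684) - 6941/2450 = -2/145*1/34684 - 6941/2450 = -1/2514590 - 6941/2450 = -872688582/308037275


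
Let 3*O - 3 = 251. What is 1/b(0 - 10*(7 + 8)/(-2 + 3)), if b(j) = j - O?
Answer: -3/704 ≈ -0.0042614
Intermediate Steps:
O = 254/3 (O = 1 + (⅓)*251 = 1 + 251/3 = 254/3 ≈ 84.667)
b(j) = -254/3 + j (b(j) = j - 1*254/3 = j - 254/3 = -254/3 + j)
1/b(0 - 10*(7 + 8)/(-2 + 3)) = 1/(-254/3 + (0 - 10*(7 + 8)/(-2 + 3))) = 1/(-254/3 + (0 - 150/1)) = 1/(-254/3 + (0 - 150)) = 1/(-254/3 - 150) = 1/(-704/3) = -3/704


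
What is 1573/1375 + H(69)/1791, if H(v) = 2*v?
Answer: 91121/74625 ≈ 1.2211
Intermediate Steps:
1573/1375 + H(69)/1791 = 1573/1375 + (2*69)/1791 = 1573*(1/1375) + 138*(1/1791) = 143/125 + 46/597 = 91121/74625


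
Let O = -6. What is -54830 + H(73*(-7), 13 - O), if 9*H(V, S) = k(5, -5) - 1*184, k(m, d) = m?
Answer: -493649/9 ≈ -54850.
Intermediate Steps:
H(V, S) = -179/9 (H(V, S) = (5 - 1*184)/9 = (5 - 184)/9 = (⅑)*(-179) = -179/9)
-54830 + H(73*(-7), 13 - O) = -54830 - 179/9 = -493649/9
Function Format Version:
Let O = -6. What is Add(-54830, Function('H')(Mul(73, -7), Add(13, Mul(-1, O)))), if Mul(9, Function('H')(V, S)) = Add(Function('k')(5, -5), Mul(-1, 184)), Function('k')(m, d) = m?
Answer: Rational(-493649, 9) ≈ -54850.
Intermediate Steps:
Function('H')(V, S) = Rational(-179, 9) (Function('H')(V, S) = Mul(Rational(1, 9), Add(5, Mul(-1, 184))) = Mul(Rational(1, 9), Add(5, -184)) = Mul(Rational(1, 9), -179) = Rational(-179, 9))
Add(-54830, Function('H')(Mul(73, -7), Add(13, Mul(-1, O)))) = Add(-54830, Rational(-179, 9)) = Rational(-493649, 9)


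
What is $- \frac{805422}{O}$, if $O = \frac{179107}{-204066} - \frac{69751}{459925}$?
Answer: $\frac{75592926148481100}{96609594541} \approx 7.8246 \cdot 10^{5}$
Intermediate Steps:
$O = - \frac{96609594541}{93855055050}$ ($O = 179107 \left(- \frac{1}{204066}\right) - \frac{69751}{459925} = - \frac{179107}{204066} - \frac{69751}{459925} = - \frac{96609594541}{93855055050} \approx -1.0293$)
$- \frac{805422}{O} = - \frac{805422}{- \frac{96609594541}{93855055050}} = \left(-805422\right) \left(- \frac{93855055050}{96609594541}\right) = \frac{75592926148481100}{96609594541}$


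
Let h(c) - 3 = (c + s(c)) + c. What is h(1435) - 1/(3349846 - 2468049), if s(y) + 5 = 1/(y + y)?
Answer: 1036887581921/361536770 ≈ 2868.0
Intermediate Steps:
s(y) = -5 + 1/(2*y) (s(y) = -5 + 1/(y + y) = -5 + 1/(2*y))
h(c) = -2 + 1/(2*c) + 2*c (h(c) = 3 + ((c + (-5 + 1/(2*c))) + c) = 3 + ((-5 + c + 1/(2*c)) + c) = 3 + (-5 + 1/(2*c) + 2*c) = -2 + 1/(2*c) + 2*c)
h(1435) - 1/(3349846 - 2468049) = (-2 + (1/2)/1435 + 2*1435) - 1/(3349846 - 2468049) = (-2 + (1/2)*(1/1435) + 2870) - 1/881797 = (-2 + 1/2870 + 2870) - 1*1/881797 = 8231161/2870 - 1/881797 = 1036887581921/361536770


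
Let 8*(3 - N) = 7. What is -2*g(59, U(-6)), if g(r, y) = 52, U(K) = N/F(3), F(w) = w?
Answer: -104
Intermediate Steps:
N = 17/8 (N = 3 - ⅛*7 = 3 - 7/8 = 17/8 ≈ 2.1250)
U(K) = 17/24 (U(K) = (17/8)/3 = (17/8)*(⅓) = 17/24)
-2*g(59, U(-6)) = -2*52 = -104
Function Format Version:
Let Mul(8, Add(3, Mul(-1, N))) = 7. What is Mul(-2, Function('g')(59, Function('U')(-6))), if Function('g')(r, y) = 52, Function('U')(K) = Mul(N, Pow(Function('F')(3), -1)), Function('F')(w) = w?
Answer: -104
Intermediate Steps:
N = Rational(17, 8) (N = Add(3, Mul(Rational(-1, 8), 7)) = Add(3, Rational(-7, 8)) = Rational(17, 8) ≈ 2.1250)
Function('U')(K) = Rational(17, 24) (Function('U')(K) = Mul(Rational(17, 8), Pow(3, -1)) = Mul(Rational(17, 8), Rational(1, 3)) = Rational(17, 24))
Mul(-2, Function('g')(59, Function('U')(-6))) = Mul(-2, 52) = -104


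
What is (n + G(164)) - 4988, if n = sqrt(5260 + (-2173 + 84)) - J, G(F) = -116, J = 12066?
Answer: -17170 + sqrt(3171) ≈ -17114.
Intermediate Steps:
n = -12066 + sqrt(3171) (n = sqrt(5260 + (-2173 + 84)) - 1*12066 = sqrt(5260 - 2089) - 12066 = sqrt(3171) - 12066 = -12066 + sqrt(3171) ≈ -12010.)
(n + G(164)) - 4988 = ((-12066 + sqrt(3171)) - 116) - 4988 = (-12182 + sqrt(3171)) - 4988 = -17170 + sqrt(3171)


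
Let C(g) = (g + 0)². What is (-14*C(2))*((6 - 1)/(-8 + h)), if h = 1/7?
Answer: 392/11 ≈ 35.636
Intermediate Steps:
h = ⅐ ≈ 0.14286
C(g) = g²
(-14*C(2))*((6 - 1)/(-8 + h)) = (-14*2²)*((6 - 1)/(-8 + ⅐)) = (-14*4)*(5/(-55/7)) = -280*(-7)/55 = -56*(-7/11) = 392/11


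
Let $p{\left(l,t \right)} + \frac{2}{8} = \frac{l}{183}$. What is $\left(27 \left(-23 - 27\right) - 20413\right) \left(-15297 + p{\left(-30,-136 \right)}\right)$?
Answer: $\frac{81231899147}{244} \approx 3.3292 \cdot 10^{8}$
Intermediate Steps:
$p{\left(l,t \right)} = - \frac{1}{4} + \frac{l}{183}$
$\left(27 \left(-23 - 27\right) - 20413\right) \left(-15297 + p{\left(-30,-136 \right)}\right) = \left(27 \left(-23 - 27\right) - 20413\right) \left(-15297 + \left(- \frac{1}{4} + \frac{1}{183} \left(-30\right)\right)\right) = \left(27 \left(-50\right) - 20413\right) \left(-15297 - \frac{101}{244}\right) = \left(-1350 - 20413\right) \left(-15297 - \frac{101}{244}\right) = \left(-21763\right) \left(- \frac{3732569}{244}\right) = \frac{81231899147}{244}$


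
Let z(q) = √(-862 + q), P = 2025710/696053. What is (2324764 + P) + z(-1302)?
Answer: 1618160982202/696053 + 2*I*√541 ≈ 2.3248e+6 + 46.519*I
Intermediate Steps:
P = 2025710/696053 (P = 2025710*(1/696053) = 2025710/696053 ≈ 2.9103)
(2324764 + P) + z(-1302) = (2324764 + 2025710/696053) + √(-862 - 1302) = 1618160982202/696053 + √(-2164) = 1618160982202/696053 + 2*I*√541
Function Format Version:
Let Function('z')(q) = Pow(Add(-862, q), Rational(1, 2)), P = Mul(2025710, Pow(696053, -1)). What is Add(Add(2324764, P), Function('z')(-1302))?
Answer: Add(Rational(1618160982202, 696053), Mul(2, I, Pow(541, Rational(1, 2)))) ≈ Add(2.3248e+6, Mul(46.519, I))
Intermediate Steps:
P = Rational(2025710, 696053) (P = Mul(2025710, Rational(1, 696053)) = Rational(2025710, 696053) ≈ 2.9103)
Add(Add(2324764, P), Function('z')(-1302)) = Add(Add(2324764, Rational(2025710, 696053)), Pow(Add(-862, -1302), Rational(1, 2))) = Add(Rational(1618160982202, 696053), Pow(-2164, Rational(1, 2))) = Add(Rational(1618160982202, 696053), Mul(2, I, Pow(541, Rational(1, 2))))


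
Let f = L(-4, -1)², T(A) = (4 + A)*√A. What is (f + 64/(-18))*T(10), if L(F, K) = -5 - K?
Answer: 1568*√10/9 ≈ 550.94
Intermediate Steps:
T(A) = √A*(4 + A)
f = 16 (f = (-5 - 1*(-1))² = (-5 + 1)² = (-4)² = 16)
(f + 64/(-18))*T(10) = (16 + 64/(-18))*(√10*(4 + 10)) = (16 + 64*(-1/18))*(√10*14) = (16 - 32/9)*(14*√10) = 112*(14*√10)/9 = 1568*√10/9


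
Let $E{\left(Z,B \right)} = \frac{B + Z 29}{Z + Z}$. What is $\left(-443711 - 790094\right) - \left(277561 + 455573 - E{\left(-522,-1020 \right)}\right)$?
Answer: $- \frac{342244693}{174} \approx -1.9669 \cdot 10^{6}$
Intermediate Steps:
$E{\left(Z,B \right)} = \frac{B + 29 Z}{2 Z}$
$\left(-443711 - 790094\right) - \left(277561 + 455573 - E{\left(-522,-1020 \right)}\right) = \left(-443711 - 790094\right) - \left(277561 + 455573 - \frac{-1020 + 29 \left(-522\right)}{2 \left(-522\right)}\right) = -1233805 + \left(\frac{1}{2} \left(- \frac{1}{522}\right) \left(-1020 - 15138\right) - \left(277561 + 455573\right)\right) = -1233805 + \left(\frac{1}{2} \left(- \frac{1}{522}\right) \left(-16158\right) - 733134\right) = -1233805 + \left(\frac{2693}{174} - 733134\right) = -1233805 - \frac{127562623}{174} = - \frac{342244693}{174}$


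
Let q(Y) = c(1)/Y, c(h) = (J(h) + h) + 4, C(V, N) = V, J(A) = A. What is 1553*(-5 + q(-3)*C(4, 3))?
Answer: -20189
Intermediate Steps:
c(h) = 4 + 2*h (c(h) = (h + h) + 4 = 2*h + 4 = 4 + 2*h)
q(Y) = 6/Y (q(Y) = (4 + 2*1)/Y = (4 + 2)/Y = 6/Y)
1553*(-5 + q(-3)*C(4, 3)) = 1553*(-5 + (6/(-3))*4) = 1553*(-5 + (6*(-1/3))*4) = 1553*(-5 - 2*4) = 1553*(-5 - 8) = 1553*(-13) = -20189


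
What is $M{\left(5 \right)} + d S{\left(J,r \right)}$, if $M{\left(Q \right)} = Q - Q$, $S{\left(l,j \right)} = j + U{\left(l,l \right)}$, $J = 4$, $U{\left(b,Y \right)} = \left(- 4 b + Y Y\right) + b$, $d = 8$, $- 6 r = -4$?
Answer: $\frac{112}{3} \approx 37.333$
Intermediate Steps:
$r = \frac{2}{3}$ ($r = \left(- \frac{1}{6}\right) \left(-4\right) = \frac{2}{3} \approx 0.66667$)
$U{\left(b,Y \right)} = Y^{2} - 3 b$ ($U{\left(b,Y \right)} = \left(- 4 b + Y^{2}\right) + b = \left(Y^{2} - 4 b\right) + b = Y^{2} - 3 b$)
$S{\left(l,j \right)} = j + l^{2} - 3 l$ ($S{\left(l,j \right)} = j + \left(l^{2} - 3 l\right) = j + l^{2} - 3 l$)
$M{\left(Q \right)} = 0$
$M{\left(5 \right)} + d S{\left(J,r \right)} = 0 + 8 \left(\frac{2}{3} + 4^{2} - 12\right) = 0 + 8 \left(\frac{2}{3} + 16 - 12\right) = 0 + 8 \cdot \frac{14}{3} = 0 + \frac{112}{3} = \frac{112}{3}$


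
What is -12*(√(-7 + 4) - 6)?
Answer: 72 - 12*I*√3 ≈ 72.0 - 20.785*I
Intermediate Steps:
-12*(√(-7 + 4) - 6) = -12*(√(-3) - 6) = -12*(I*√3 - 6) = -12*(-6 + I*√3) = 72 - 12*I*√3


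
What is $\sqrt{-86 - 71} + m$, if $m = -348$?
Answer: $-348 + i \sqrt{157} \approx -348.0 + 12.53 i$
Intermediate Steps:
$\sqrt{-86 - 71} + m = \sqrt{-86 - 71} - 348 = \sqrt{-157} - 348 = i \sqrt{157} - 348 = -348 + i \sqrt{157}$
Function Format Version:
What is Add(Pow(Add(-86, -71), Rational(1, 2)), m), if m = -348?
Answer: Add(-348, Mul(I, Pow(157, Rational(1, 2)))) ≈ Add(-348.00, Mul(12.530, I))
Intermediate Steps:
Add(Pow(Add(-86, -71), Rational(1, 2)), m) = Add(Pow(Add(-86, -71), Rational(1, 2)), -348) = Add(Pow(-157, Rational(1, 2)), -348) = Add(Mul(I, Pow(157, Rational(1, 2))), -348) = Add(-348, Mul(I, Pow(157, Rational(1, 2))))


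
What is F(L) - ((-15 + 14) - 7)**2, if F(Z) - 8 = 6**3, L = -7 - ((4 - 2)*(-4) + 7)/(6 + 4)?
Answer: 160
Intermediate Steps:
L = -69/10 (L = -7 - (2*(-4) + 7)/10 = -7 - (-8 + 7)/10 = -7 - (-1)/10 = -7 - 1*(-1/10) = -7 + 1/10 = -69/10 ≈ -6.9000)
F(Z) = 224 (F(Z) = 8 + 6**3 = 8 + 216 = 224)
F(L) - ((-15 + 14) - 7)**2 = 224 - ((-15 + 14) - 7)**2 = 224 - (-1 - 7)**2 = 224 - 1*(-8)**2 = 224 - 1*64 = 224 - 64 = 160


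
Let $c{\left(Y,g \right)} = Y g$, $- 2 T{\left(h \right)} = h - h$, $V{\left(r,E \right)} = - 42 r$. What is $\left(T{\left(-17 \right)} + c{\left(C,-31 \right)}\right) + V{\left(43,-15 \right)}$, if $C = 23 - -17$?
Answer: $-3046$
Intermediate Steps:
$C = 40$ ($C = 23 + 17 = 40$)
$T{\left(h \right)} = 0$ ($T{\left(h \right)} = - \frac{h - h}{2} = \left(- \frac{1}{2}\right) 0 = 0$)
$\left(T{\left(-17 \right)} + c{\left(C,-31 \right)}\right) + V{\left(43,-15 \right)} = \left(0 + 40 \left(-31\right)\right) - 1806 = \left(0 - 1240\right) - 1806 = -1240 - 1806 = -3046$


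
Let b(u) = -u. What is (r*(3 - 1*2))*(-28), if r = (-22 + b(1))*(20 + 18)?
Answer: 24472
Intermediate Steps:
r = -874 (r = (-22 - 1*1)*(20 + 18) = (-22 - 1)*38 = -23*38 = -874)
(r*(3 - 1*2))*(-28) = -874*(3 - 1*2)*(-28) = -874*(3 - 2)*(-28) = -874*1*(-28) = -874*(-28) = 24472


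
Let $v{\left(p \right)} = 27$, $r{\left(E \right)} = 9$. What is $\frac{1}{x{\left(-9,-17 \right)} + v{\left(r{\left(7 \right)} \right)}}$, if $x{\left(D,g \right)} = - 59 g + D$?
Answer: $\frac{1}{1021} \approx 0.00097943$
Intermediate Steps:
$x{\left(D,g \right)} = D - 59 g$
$\frac{1}{x{\left(-9,-17 \right)} + v{\left(r{\left(7 \right)} \right)}} = \frac{1}{\left(-9 - -1003\right) + 27} = \frac{1}{\left(-9 + 1003\right) + 27} = \frac{1}{994 + 27} = \frac{1}{1021}$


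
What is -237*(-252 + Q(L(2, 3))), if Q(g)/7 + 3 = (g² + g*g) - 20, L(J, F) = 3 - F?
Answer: 97881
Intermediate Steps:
Q(g) = -161 + 14*g² (Q(g) = -21 + 7*((g² + g*g) - 20) = -21 + 7*((g² + g²) - 20) = -21 + 7*(2*g² - 20) = -21 + 7*(-20 + 2*g²) = -21 + (-140 + 14*g²) = -161 + 14*g²)
-237*(-252 + Q(L(2, 3))) = -237*(-252 + (-161 + 14*(3 - 1*3)²)) = -237*(-252 + (-161 + 14*(3 - 3)²)) = -237*(-252 + (-161 + 14*0²)) = -237*(-252 + (-161 + 14*0)) = -237*(-252 + (-161 + 0)) = -237*(-252 - 161) = -237*(-413) = 97881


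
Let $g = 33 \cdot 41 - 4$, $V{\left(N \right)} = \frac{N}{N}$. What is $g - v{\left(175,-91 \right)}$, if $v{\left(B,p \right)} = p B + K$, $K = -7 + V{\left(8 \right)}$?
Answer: $17280$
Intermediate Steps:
$V{\left(N \right)} = 1$
$K = -6$ ($K = -7 + 1 = -6$)
$v{\left(B,p \right)} = -6 + B p$ ($v{\left(B,p \right)} = p B - 6 = B p - 6 = -6 + B p$)
$g = 1349$ ($g = 1353 - 4 = 1349$)
$g - v{\left(175,-91 \right)} = 1349 - \left(-6 + 175 \left(-91\right)\right) = 1349 - \left(-6 - 15925\right) = 1349 - -15931 = 1349 + 15931 = 17280$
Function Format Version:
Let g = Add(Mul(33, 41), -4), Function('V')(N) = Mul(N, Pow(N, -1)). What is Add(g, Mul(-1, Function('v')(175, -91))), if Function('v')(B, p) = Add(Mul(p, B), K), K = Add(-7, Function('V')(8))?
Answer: 17280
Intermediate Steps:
Function('V')(N) = 1
K = -6 (K = Add(-7, 1) = -6)
Function('v')(B, p) = Add(-6, Mul(B, p)) (Function('v')(B, p) = Add(Mul(p, B), -6) = Add(Mul(B, p), -6) = Add(-6, Mul(B, p)))
g = 1349 (g = Add(1353, -4) = 1349)
Add(g, Mul(-1, Function('v')(175, -91))) = Add(1349, Mul(-1, Add(-6, Mul(175, -91)))) = Add(1349, Mul(-1, Add(-6, -15925))) = Add(1349, Mul(-1, -15931)) = Add(1349, 15931) = 17280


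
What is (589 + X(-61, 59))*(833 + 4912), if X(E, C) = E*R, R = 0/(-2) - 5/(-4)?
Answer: 11782995/4 ≈ 2.9457e+6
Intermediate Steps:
R = 5/4 (R = 0*(-½) - 5*(-¼) = 0 + 5/4 = 5/4 ≈ 1.2500)
X(E, C) = 5*E/4 (X(E, C) = E*(5/4) = 5*E/4)
(589 + X(-61, 59))*(833 + 4912) = (589 + (5/4)*(-61))*(833 + 4912) = (589 - 305/4)*5745 = (2051/4)*5745 = 11782995/4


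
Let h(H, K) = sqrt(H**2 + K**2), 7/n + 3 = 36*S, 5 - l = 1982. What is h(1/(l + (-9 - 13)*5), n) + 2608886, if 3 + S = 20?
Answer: 2608886 + sqrt(4363138)/181569 ≈ 2.6089e+6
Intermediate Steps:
S = 17 (S = -3 + 20 = 17)
l = -1977 (l = 5 - 1*1982 = 5 - 1982 = -1977)
n = 1/87 (n = 7/(-3 + 36*17) = 7/(-3 + 612) = 7/609 = 7*(1/609) = 1/87 ≈ 0.011494)
h(1/(l + (-9 - 13)*5), n) + 2608886 = sqrt((1/(-1977 + (-9 - 13)*5))**2 + (1/87)**2) + 2608886 = sqrt((1/(-1977 - 22*5))**2 + 1/7569) + 2608886 = sqrt((1/(-1977 - 110))**2 + 1/7569) + 2608886 = sqrt((1/(-2087))**2 + 1/7569) + 2608886 = sqrt((-1/2087)**2 + 1/7569) + 2608886 = sqrt(1/4355569 + 1/7569) + 2608886 = sqrt(4363138/32967301761) + 2608886 = sqrt(4363138)/181569 + 2608886 = 2608886 + sqrt(4363138)/181569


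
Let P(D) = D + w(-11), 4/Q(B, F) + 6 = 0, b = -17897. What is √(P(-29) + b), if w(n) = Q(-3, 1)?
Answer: 2*I*√40335/3 ≈ 133.89*I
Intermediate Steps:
Q(B, F) = -⅔ (Q(B, F) = 4/(-6 + 0) = 4/(-6) = 4*(-⅙) = -⅔)
w(n) = -⅔
P(D) = -⅔ + D (P(D) = D - ⅔ = -⅔ + D)
√(P(-29) + b) = √((-⅔ - 29) - 17897) = √(-89/3 - 17897) = √(-53780/3) = 2*I*√40335/3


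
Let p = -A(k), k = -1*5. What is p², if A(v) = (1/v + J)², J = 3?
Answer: 38416/625 ≈ 61.466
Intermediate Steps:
k = -5
A(v) = (3 + 1/v)² (A(v) = (1/v + 3)² = (3 + 1/v)²)
p = -196/25 (p = -(1 + 3*(-5))²/(-5)² = -(1 - 15)²/25 = -(-14)²/25 = -196/25 ≈ -7.8400)
p² = (-196/25)² = 38416/625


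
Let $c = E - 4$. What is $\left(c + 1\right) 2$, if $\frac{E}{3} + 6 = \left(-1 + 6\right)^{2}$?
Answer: $108$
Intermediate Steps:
$E = 57$ ($E = -18 + 3 \left(-1 + 6\right)^{2} = -18 + 3 \cdot 5^{2} = -18 + 3 \cdot 25 = -18 + 75 = 57$)
$c = 53$ ($c = 57 - 4 = 53$)
$\left(c + 1\right) 2 = \left(53 + 1\right) 2 = 54 \cdot 2 = 108$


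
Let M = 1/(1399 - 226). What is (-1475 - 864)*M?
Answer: -2339/1173 ≈ -1.9940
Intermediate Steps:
M = 1/1173 ≈ 0.00085251
(-1475 - 864)*M = (-1475 - 864)*(1/1173) = -2339*1/1173 = -2339/1173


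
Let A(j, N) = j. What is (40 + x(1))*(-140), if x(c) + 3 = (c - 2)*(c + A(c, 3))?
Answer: -4900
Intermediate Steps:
x(c) = -3 + 2*c*(-2 + c) (x(c) = -3 + (c - 2)*(c + c) = -3 + (-2 + c)*(2*c) = -3 + 2*c*(-2 + c))
(40 + x(1))*(-140) = (40 + (-3 - 4*1 + 2*1**2))*(-140) = (40 + (-3 - 4 + 2*1))*(-140) = (40 + (-3 - 4 + 2))*(-140) = (40 - 5)*(-140) = 35*(-140) = -4900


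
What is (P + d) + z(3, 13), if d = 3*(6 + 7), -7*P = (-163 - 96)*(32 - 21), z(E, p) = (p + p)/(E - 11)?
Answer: 1771/4 ≈ 442.75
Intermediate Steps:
z(E, p) = 2*p/(-11 + E) (z(E, p) = (2*p)/(-11 + E) = 2*p/(-11 + E))
P = 407 (P = -(-163 - 96)*(32 - 21)/7 = -(-37)*11 = -1/7*(-2849) = 407)
d = 39 (d = 3*13 = 39)
(P + d) + z(3, 13) = (407 + 39) + 2*13/(-11 + 3) = 446 + 2*13/(-8) = 446 + 2*13*(-1/8) = 446 - 13/4 = 1771/4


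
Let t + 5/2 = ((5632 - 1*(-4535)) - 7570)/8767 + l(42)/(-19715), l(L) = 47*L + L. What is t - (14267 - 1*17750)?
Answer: 1203216071371/345682810 ≈ 3480.7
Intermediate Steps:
l(L) = 48*L
t = -797155859/345682810 (t = -5/2 + (((5632 - 1*(-4535)) - 7570)/8767 + (48*42)/(-19715)) = -5/2 + (((5632 + 4535) - 7570)*(1/8767) + 2016*(-1/19715)) = -5/2 + ((10167 - 7570)*(1/8767) - 2016/19715) = -5/2 + (2597*(1/8767) - 2016/19715) = -5/2 + (2597/8767 - 2016/19715) = -5/2 + 33525583/172841405 = -797155859/345682810 ≈ -2.3060)
t - (14267 - 1*17750) = -797155859/345682810 - (14267 - 1*17750) = -797155859/345682810 - (14267 - 17750) = -797155859/345682810 - 1*(-3483) = -797155859/345682810 + 3483 = 1203216071371/345682810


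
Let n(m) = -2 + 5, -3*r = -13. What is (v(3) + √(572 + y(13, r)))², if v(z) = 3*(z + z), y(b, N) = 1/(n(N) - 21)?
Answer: (108 + √20590)²/36 ≈ 1756.9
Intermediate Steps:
r = 13/3 (r = -⅓*(-13) = 13/3 ≈ 4.3333)
n(m) = 3
y(b, N) = -1/18 (y(b, N) = 1/(3 - 21) = 1/(-18) = -1/18)
v(z) = 6*z (v(z) = 3*(2*z) = 6*z)
(v(3) + √(572 + y(13, r)))² = (6*3 + √(572 - 1/18))² = (18 + √(10295/18))² = (18 + √20590/6)²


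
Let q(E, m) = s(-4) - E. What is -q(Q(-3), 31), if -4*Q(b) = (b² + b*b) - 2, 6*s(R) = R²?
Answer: -20/3 ≈ -6.6667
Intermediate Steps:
s(R) = R²/6
Q(b) = ½ - b²/2 (Q(b) = -((b² + b*b) - 2)/4 = -((b² + b²) - 2)/4 = -(2*b² - 2)/4 = -(-2 + 2*b²)/4 = ½ - b²/2)
q(E, m) = 8/3 - E (q(E, m) = (⅙)*(-4)² - E = (⅙)*16 - E = 8/3 - E)
-q(Q(-3), 31) = -(8/3 - (½ - ½*(-3)²)) = -(8/3 - (½ - ½*9)) = -(8/3 - (½ - 9/2)) = -(8/3 - 1*(-4)) = -(8/3 + 4) = -1*20/3 = -20/3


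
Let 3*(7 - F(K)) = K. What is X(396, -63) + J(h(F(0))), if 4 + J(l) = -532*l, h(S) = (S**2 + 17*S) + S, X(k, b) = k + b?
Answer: -92771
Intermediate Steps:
X(k, b) = b + k
F(K) = 7 - K/3
h(S) = S**2 + 18*S
J(l) = -4 - 532*l
X(396, -63) + J(h(F(0))) = (-63 + 396) + (-4 - 532*(7 - 1/3*0)*(18 + (7 - 1/3*0))) = 333 + (-4 - 532*(7 + 0)*(18 + (7 + 0))) = 333 + (-4 - 3724*(18 + 7)) = 333 + (-4 - 3724*25) = 333 + (-4 - 532*175) = 333 + (-4 - 93100) = 333 - 93104 = -92771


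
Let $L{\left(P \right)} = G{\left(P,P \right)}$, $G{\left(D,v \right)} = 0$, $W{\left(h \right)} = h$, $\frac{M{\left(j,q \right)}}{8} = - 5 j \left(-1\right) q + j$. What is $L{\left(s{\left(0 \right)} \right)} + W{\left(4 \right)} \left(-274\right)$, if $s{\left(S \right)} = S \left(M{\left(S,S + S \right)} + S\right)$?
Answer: $-1096$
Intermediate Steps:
$M{\left(j,q \right)} = 8 j + 40 j q$ ($M{\left(j,q \right)} = 8 \left(- 5 j \left(-1\right) q + j\right) = 8 \left(- 5 - j q + j\right) = 8 \left(- 5 \left(- j q\right) + j\right) = 8 \left(5 j q + j\right) = 8 \left(j + 5 j q\right) = 8 j + 40 j q$)
$s{\left(S \right)} = S \left(S + 8 S \left(1 + 10 S\right)\right)$ ($s{\left(S \right)} = S \left(8 S \left(1 + 5 \left(S + S\right)\right) + S\right) = S \left(8 S \left(1 + 5 \cdot 2 S\right) + S\right) = S \left(8 S \left(1 + 10 S\right) + S\right) = S \left(S + 8 S \left(1 + 10 S\right)\right)$)
$L{\left(P \right)} = 0$
$L{\left(s{\left(0 \right)} \right)} + W{\left(4 \right)} \left(-274\right) = 0 + 4 \left(-274\right) = 0 - 1096 = -1096$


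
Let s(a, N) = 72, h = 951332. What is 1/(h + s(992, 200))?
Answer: 1/951404 ≈ 1.0511e-6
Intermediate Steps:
1/(h + s(992, 200)) = 1/(951332 + 72) = 1/951404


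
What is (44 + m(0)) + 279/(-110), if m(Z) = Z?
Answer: 4561/110 ≈ 41.464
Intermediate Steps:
(44 + m(0)) + 279/(-110) = (44 + 0) + 279/(-110) = 44 + 279*(-1/110) = 44 - 279/110 = 4561/110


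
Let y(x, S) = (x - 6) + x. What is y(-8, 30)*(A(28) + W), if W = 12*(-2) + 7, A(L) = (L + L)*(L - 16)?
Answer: -14410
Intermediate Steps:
A(L) = 2*L*(-16 + L) (A(L) = (2*L)*(-16 + L) = 2*L*(-16 + L))
y(x, S) = -6 + 2*x (y(x, S) = (-6 + x) + x = -6 + 2*x)
W = -17 (W = -24 + 7 = -17)
y(-8, 30)*(A(28) + W) = (-6 + 2*(-8))*(2*28*(-16 + 28) - 17) = (-6 - 16)*(2*28*12 - 17) = -22*(672 - 17) = -22*655 = -14410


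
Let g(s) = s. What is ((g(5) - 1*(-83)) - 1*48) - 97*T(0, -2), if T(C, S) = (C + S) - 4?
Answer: 622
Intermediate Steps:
T(C, S) = -4 + C + S
((g(5) - 1*(-83)) - 1*48) - 97*T(0, -2) = ((5 - 1*(-83)) - 1*48) - 97*(-4 + 0 - 2) = ((5 + 83) - 48) - 97*(-6) = (88 - 48) + 582 = 40 + 582 = 622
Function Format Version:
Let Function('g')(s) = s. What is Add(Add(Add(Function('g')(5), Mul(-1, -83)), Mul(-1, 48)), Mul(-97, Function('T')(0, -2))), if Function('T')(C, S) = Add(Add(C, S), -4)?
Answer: 622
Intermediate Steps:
Function('T')(C, S) = Add(-4, C, S)
Add(Add(Add(Function('g')(5), Mul(-1, -83)), Mul(-1, 48)), Mul(-97, Function('T')(0, -2))) = Add(Add(Add(5, Mul(-1, -83)), Mul(-1, 48)), Mul(-97, Add(-4, 0, -2))) = Add(Add(Add(5, 83), -48), Mul(-97, -6)) = Add(Add(88, -48), 582) = Add(40, 582) = 622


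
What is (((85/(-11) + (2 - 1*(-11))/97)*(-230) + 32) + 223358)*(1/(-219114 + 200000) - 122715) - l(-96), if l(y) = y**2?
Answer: -281727740439182649/10197319 ≈ -2.7628e+10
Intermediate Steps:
(((85/(-11) + (2 - 1*(-11))/97)*(-230) + 32) + 223358)*(1/(-219114 + 200000) - 122715) - l(-96) = (((85/(-11) + (2 - 1*(-11))/97)*(-230) + 32) + 223358)*(1/(-219114 + 200000) - 122715) - 1*(-96)**2 = (((85*(-1/11) + (2 + 11)*(1/97))*(-230) + 32) + 223358)*(1/(-19114) - 122715) - 1*9216 = (((-85/11 + 13*(1/97))*(-230) + 32) + 223358)*(-1/19114 - 122715) - 9216 = (((-85/11 + 13/97)*(-230) + 32) + 223358)*(-2345574511/19114) - 9216 = ((-8102/1067*(-230) + 32) + 223358)*(-2345574511/19114) - 9216 = ((1863460/1067 + 32) + 223358)*(-2345574511/19114) - 9216 = (1897604/1067 + 223358)*(-2345574511/19114) - 9216 = (240220590/1067)*(-2345574511/19114) - 9216 = -281727646460690745/10197319 - 9216 = -281727740439182649/10197319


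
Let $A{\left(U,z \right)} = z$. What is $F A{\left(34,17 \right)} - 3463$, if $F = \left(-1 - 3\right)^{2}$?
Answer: $-3191$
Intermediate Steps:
$F = 16$ ($F = \left(-4\right)^{2} = 16$)
$F A{\left(34,17 \right)} - 3463 = 16 \cdot 17 - 3463 = 272 - 3463 = -3191$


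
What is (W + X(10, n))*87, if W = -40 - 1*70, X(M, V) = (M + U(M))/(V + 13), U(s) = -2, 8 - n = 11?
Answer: -47502/5 ≈ -9500.4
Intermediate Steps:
n = -3 (n = 8 - 1*11 = 8 - 11 = -3)
X(M, V) = (-2 + M)/(13 + V) (X(M, V) = (M - 2)/(V + 13) = (-2 + M)/(13 + V))
W = -110 (W = -40 - 70 = -110)
(W + X(10, n))*87 = (-110 + (-2 + 10)/(13 - 3))*87 = (-110 + 8/10)*87 = (-110 + (⅒)*8)*87 = (-110 + ⅘)*87 = -546/5*87 = -47502/5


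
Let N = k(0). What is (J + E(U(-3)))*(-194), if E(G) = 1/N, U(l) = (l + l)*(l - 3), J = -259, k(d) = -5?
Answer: 251424/5 ≈ 50285.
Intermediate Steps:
N = -5
U(l) = 2*l*(-3 + l) (U(l) = (2*l)*(-3 + l) = 2*l*(-3 + l))
E(G) = -1/5 (E(G) = 1/(-5) = -1/5)
(J + E(U(-3)))*(-194) = (-259 - 1/5)*(-194) = -1296/5*(-194) = 251424/5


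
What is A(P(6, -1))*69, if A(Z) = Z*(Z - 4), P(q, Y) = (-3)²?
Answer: 3105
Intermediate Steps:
P(q, Y) = 9
A(Z) = Z*(-4 + Z)
A(P(6, -1))*69 = (9*(-4 + 9))*69 = (9*5)*69 = 45*69 = 3105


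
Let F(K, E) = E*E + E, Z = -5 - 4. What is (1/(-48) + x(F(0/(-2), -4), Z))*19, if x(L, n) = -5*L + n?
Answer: -62947/48 ≈ -1311.4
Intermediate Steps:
Z = -9
F(K, E) = E + E² (F(K, E) = E² + E = E + E²)
x(L, n) = n - 5*L
(1/(-48) + x(F(0/(-2), -4), Z))*19 = (1/(-48) + (-9 - (-20)*(1 - 4)))*19 = (-1/48 + (-9 - (-20)*(-3)))*19 = (-1/48 + (-9 - 5*12))*19 = (-1/48 + (-9 - 60))*19 = (-1/48 - 69)*19 = -3313/48*19 = -62947/48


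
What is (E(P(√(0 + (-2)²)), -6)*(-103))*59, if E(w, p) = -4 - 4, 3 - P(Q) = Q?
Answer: 48616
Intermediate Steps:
P(Q) = 3 - Q
E(w, p) = -8
(E(P(√(0 + (-2)²)), -6)*(-103))*59 = -8*(-103)*59 = 824*59 = 48616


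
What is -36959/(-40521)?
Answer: 2843/3117 ≈ 0.91210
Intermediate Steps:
-36959/(-40521) = -36959*(-1)/40521 = -1*(-2843/3117) = 2843/3117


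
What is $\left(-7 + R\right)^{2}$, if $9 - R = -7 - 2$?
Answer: $121$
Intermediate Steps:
$R = 18$ ($R = 9 - \left(-7 - 2\right) = 9 - -9 = 9 + 9 = 18$)
$\left(-7 + R\right)^{2} = \left(-7 + 18\right)^{2} = 11^{2} = 121$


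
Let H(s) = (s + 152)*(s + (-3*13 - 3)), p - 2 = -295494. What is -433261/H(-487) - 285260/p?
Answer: -19368202128/13091403695 ≈ -1.4795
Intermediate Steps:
p = -295492 (p = 2 - 295494 = -295492)
H(s) = (-42 + s)*(152 + s) (H(s) = (152 + s)*(s + (-39 - 3)) = (152 + s)*(s - 42) = (152 + s)*(-42 + s) = (-42 + s)*(152 + s))
-433261/H(-487) - 285260/p = -433261/(-6384 + (-487)² + 110*(-487)) - 285260/(-295492) = -433261/(-6384 + 237169 - 53570) - 285260*(-1/295492) = -433261/177215 + 71315/73873 = -19368202128/13091403695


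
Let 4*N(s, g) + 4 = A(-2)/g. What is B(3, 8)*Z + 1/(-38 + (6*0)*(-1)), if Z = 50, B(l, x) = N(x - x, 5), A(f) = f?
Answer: -2091/38 ≈ -55.026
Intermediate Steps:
N(s, g) = -1 - 1/(2*g) (N(s, g) = -1 + (-2/g)/4 = -1 - 1/(2*g))
B(l, x) = -11/10 (B(l, x) = (-½ - 1*5)/5 = (-½ - 5)/5 = (⅕)*(-11/2) = -11/10)
B(3, 8)*Z + 1/(-38 + (6*0)*(-1)) = -11/10*50 + 1/(-38 + (6*0)*(-1)) = -55 + 1/(-38 + 0*(-1)) = -55 + 1/(-38 + 0) = -55 + 1/(-38) = -55 - 1/38 = -2091/38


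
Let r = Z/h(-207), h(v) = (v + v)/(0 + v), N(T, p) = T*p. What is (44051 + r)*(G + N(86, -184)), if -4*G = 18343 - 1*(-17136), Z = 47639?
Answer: -13407817275/8 ≈ -1.6760e+9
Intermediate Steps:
h(v) = 2 (h(v) = (2*v)/v = 2)
G = -35479/4 (G = -(18343 - 1*(-17136))/4 = -(18343 + 17136)/4 = -¼*35479 = -35479/4 ≈ -8869.8)
r = 47639/2 ≈ 23820.
(44051 + r)*(G + N(86, -184)) = (44051 + 47639/2)*(-35479/4 + 86*(-184)) = 135741*(-35479/4 - 15824)/2 = (135741/2)*(-98775/4) = -13407817275/8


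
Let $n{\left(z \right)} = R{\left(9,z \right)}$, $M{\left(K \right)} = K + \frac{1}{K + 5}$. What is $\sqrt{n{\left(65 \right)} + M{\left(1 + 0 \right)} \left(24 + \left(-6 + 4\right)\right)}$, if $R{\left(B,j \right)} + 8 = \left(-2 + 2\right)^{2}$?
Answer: $\frac{\sqrt{159}}{3} \approx 4.2032$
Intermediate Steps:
$R{\left(B,j \right)} = -8$ ($R{\left(B,j \right)} = -8 + \left(-2 + 2\right)^{2} = -8 + 0^{2} = -8 + 0 = -8$)
$M{\left(K \right)} = K + \frac{1}{5 + K}$
$n{\left(z \right)} = -8$
$\sqrt{n{\left(65 \right)} + M{\left(1 + 0 \right)} \left(24 + \left(-6 + 4\right)\right)} = \sqrt{-8 + \frac{1 + \left(1 + 0\right)^{2} + 5 \left(1 + 0\right)}{5 + \left(1 + 0\right)} \left(24 + \left(-6 + 4\right)\right)} = \sqrt{-8 + \frac{1 + 1^{2} + 5 \cdot 1}{5 + 1} \left(24 - 2\right)} = \sqrt{-8 + \frac{1 + 1 + 5}{6} \cdot 22} = \sqrt{-8 + \frac{1}{6} \cdot 7 \cdot 22} = \sqrt{-8 + \frac{7}{6} \cdot 22} = \sqrt{-8 + \frac{77}{3}} = \sqrt{\frac{53}{3}} = \frac{\sqrt{159}}{3}$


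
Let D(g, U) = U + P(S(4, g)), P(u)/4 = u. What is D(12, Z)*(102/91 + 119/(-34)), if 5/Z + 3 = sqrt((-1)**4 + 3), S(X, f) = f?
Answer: -18619/182 ≈ -102.30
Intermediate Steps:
P(u) = 4*u
Z = -5 (Z = 5/(-3 + sqrt((-1)**4 + 3)) = 5/(-3 + sqrt(1 + 3)) = 5/(-3 + sqrt(4)) = 5/(-3 + 2) = 5/(-1) = 5*(-1) = -5)
D(g, U) = U + 4*g
D(12, Z)*(102/91 + 119/(-34)) = (-5 + 4*12)*(102/91 + 119/(-34)) = (-5 + 48)*(102*(1/91) + 119*(-1/34)) = 43*(102/91 - 7/2) = 43*(-433/182) = -18619/182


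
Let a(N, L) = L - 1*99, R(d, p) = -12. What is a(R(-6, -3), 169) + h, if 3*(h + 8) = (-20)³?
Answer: -7814/3 ≈ -2604.7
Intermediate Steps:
h = -8024/3 (h = -8 + (⅓)*(-20)³ = -8 + (⅓)*(-8000) = -8 - 8000/3 = -8024/3 ≈ -2674.7)
a(N, L) = -99 + L (a(N, L) = L - 99 = -99 + L)
a(R(-6, -3), 169) + h = (-99 + 169) - 8024/3 = 70 - 8024/3 = -7814/3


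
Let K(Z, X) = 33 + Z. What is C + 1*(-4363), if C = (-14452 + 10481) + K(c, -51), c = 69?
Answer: -8232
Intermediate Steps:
C = -3869 (C = (-14452 + 10481) + (33 + 69) = -3971 + 102 = -3869)
C + 1*(-4363) = -3869 + 1*(-4363) = -3869 - 4363 = -8232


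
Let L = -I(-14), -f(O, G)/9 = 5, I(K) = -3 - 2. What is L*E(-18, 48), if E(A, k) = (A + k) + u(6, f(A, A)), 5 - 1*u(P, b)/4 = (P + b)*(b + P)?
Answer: -30170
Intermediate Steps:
I(K) = -5
f(O, G) = -45 (f(O, G) = -9*5 = -45)
u(P, b) = 20 - 4*(P + b)² (u(P, b) = 20 - 4*(P + b)*(b + P) = 20 - 4*(P + b)*(P + b) = 20 - 4*(P + b)²)
L = 5 (L = -1*(-5) = 5)
E(A, k) = -6064 + A + k (E(A, k) = (A + k) + (20 - 4*(6 - 45)²) = (A + k) + (20 - 4*(-39)²) = (A + k) + (20 - 4*1521) = (A + k) + (20 - 6084) = (A + k) - 6064 = -6064 + A + k)
L*E(-18, 48) = 5*(-6064 - 18 + 48) = 5*(-6034) = -30170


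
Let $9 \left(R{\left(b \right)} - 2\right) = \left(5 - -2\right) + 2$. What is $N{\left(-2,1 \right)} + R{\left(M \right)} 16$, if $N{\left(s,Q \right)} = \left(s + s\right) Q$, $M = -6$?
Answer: $44$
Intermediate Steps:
$N{\left(s,Q \right)} = 2 Q s$ ($N{\left(s,Q \right)} = 2 s Q = 2 Q s$)
$R{\left(b \right)} = 3$ ($R{\left(b \right)} = 2 + \frac{\left(5 - -2\right) + 2}{9} = 2 + \frac{\left(5 + 2\right) + 2}{9} = 2 + \frac{7 + 2}{9} = 2 + \frac{1}{9} \cdot 9 = 2 + 1 = 3$)
$N{\left(-2,1 \right)} + R{\left(M \right)} 16 = 2 \cdot 1 \left(-2\right) + 3 \cdot 16 = -4 + 48 = 44$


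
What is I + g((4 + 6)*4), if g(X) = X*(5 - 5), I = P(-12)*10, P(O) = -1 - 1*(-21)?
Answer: 200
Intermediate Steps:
P(O) = 20 (P(O) = -1 + 21 = 20)
I = 200 (I = 20*10 = 200)
g(X) = 0 (g(X) = X*0 = 0)
I + g((4 + 6)*4) = 200 + 0 = 200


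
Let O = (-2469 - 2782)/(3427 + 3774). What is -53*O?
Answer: 278303/7201 ≈ 38.648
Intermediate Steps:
O = -5251/7201 ≈ -0.72920
-53*O = -53*(-5251/7201) = 278303/7201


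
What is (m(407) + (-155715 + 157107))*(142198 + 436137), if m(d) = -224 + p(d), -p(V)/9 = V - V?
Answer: 675495280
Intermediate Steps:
p(V) = 0 (p(V) = -9*(V - V) = -9*0 = 0)
m(d) = -224 (m(d) = -224 + 0 = -224)
(m(407) + (-155715 + 157107))*(142198 + 436137) = (-224 + (-155715 + 157107))*(142198 + 436137) = (-224 + 1392)*578335 = 1168*578335 = 675495280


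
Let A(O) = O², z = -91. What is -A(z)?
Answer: -8281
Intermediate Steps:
-A(z) = -1*(-91)² = -1*8281 = -8281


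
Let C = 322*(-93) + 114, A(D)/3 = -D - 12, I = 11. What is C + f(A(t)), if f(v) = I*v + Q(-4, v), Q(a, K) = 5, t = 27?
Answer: -31114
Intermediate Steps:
A(D) = -36 - 3*D (A(D) = 3*(-D - 12) = 3*(-12 - D) = -36 - 3*D)
C = -29832 (C = -29946 + 114 = -29832)
f(v) = 5 + 11*v (f(v) = 11*v + 5 = 5 + 11*v)
C + f(A(t)) = -29832 + (5 + 11*(-36 - 3*27)) = -29832 + (5 + 11*(-36 - 81)) = -29832 + (5 + 11*(-117)) = -29832 + (5 - 1287) = -29832 - 1282 = -31114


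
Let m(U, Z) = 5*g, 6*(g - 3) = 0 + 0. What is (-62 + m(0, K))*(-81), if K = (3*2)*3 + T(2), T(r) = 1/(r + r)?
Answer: 3807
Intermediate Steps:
T(r) = 1/(2*r)
g = 3 (g = 3 + (0 + 0)/6 = 3 + (⅙)*0 = 3 + 0 = 3)
K = 73/4 (K = (3*2)*3 + (½)/2 = 6*3 + (½)*(½) = 18 + ¼ = 73/4 ≈ 18.250)
m(U, Z) = 15 (m(U, Z) = 5*3 = 15)
(-62 + m(0, K))*(-81) = (-62 + 15)*(-81) = -47*(-81) = 3807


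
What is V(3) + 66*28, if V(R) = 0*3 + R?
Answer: 1851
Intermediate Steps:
V(R) = R (V(R) = 0 + R = R)
V(3) + 66*28 = 3 + 66*28 = 3 + 1848 = 1851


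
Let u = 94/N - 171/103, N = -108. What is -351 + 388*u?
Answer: -3706681/2781 ≈ -1332.9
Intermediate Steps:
u = -14075/5562 (u = 94/(-108) - 171/103 = 94*(-1/108) - 171*1/103 = -47/54 - 171/103 = -14075/5562 ≈ -2.5306)
-351 + 388*u = -351 + 388*(-14075/5562) = -351 - 2730550/2781 = -3706681/2781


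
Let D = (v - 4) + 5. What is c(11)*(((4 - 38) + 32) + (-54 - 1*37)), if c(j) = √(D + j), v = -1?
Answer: -93*√11 ≈ -308.45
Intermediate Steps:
D = 0 (D = (-1 - 4) + 5 = -5 + 5 = 0)
c(j) = √j (c(j) = √(0 + j) = √j)
c(11)*(((4 - 38) + 32) + (-54 - 1*37)) = √11*(((4 - 38) + 32) + (-54 - 1*37)) = √11*((-34 + 32) + (-54 - 37)) = √11*(-2 - 91) = √11*(-93) = -93*√11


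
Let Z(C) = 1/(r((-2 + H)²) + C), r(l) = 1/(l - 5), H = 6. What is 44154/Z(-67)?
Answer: -2954304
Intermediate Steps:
r(l) = 1/(-5 + l)
Z(C) = 1/(1/11 + C) (Z(C) = 1/(1/(-5 + (-2 + 6)²) + C) = 1/(1/(-5 + 4²) + C) = 1/(1/(-5 + 16) + C) = 1/(1/11 + C))
44154/Z(-67) = 44154/((11/(1 + 11*(-67)))) = 44154/((11/(1 - 737))) = 44154/((11/(-736))) = 44154/((11*(-1/736))) = 44154/(-11/736) = 44154*(-736/11) = -2954304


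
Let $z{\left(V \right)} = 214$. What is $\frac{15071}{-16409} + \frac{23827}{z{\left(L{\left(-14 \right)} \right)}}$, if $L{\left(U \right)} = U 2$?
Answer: $\frac{387752049}{3511526} \approx 110.42$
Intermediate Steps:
$L{\left(U \right)} = 2 U$
$\frac{15071}{-16409} + \frac{23827}{z{\left(L{\left(-14 \right)} \right)}} = \frac{15071}{-16409} + \frac{23827}{214} = 15071 \left(- \frac{1}{16409}\right) + 23827 \cdot \frac{1}{214} = - \frac{15071}{16409} + \frac{23827}{214} = \frac{387752049}{3511526}$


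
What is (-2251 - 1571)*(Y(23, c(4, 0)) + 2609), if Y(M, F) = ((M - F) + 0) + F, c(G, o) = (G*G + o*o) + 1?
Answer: -10059504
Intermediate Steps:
c(G, o) = 1 + G² + o² (c(G, o) = (G² + o²) + 1 = 1 + G² + o²)
Y(M, F) = M (Y(M, F) = (M - F) + F = M)
(-2251 - 1571)*(Y(23, c(4, 0)) + 2609) = (-2251 - 1571)*(23 + 2609) = -3822*2632 = -10059504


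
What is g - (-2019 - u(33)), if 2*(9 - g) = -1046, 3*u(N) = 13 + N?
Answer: 7699/3 ≈ 2566.3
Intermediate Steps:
u(N) = 13/3 + N/3 (u(N) = (13 + N)/3 = 13/3 + N/3)
g = 532 (g = 9 - 1/2*(-1046) = 9 + 523 = 532)
g - (-2019 - u(33)) = 532 - (-2019 - (13/3 + (1/3)*33)) = 532 - (-2019 - (13/3 + 11)) = 532 - (-2019 - 1*46/3) = 532 - (-2019 - 46/3) = 532 - 1*(-6103/3) = 532 + 6103/3 = 7699/3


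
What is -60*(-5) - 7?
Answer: 293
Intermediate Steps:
-60*(-5) - 7 = -12*(-25) - 7 = 300 - 7 = 293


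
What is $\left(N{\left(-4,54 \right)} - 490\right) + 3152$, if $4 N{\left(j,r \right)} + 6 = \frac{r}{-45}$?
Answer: $\frac{13301}{5} \approx 2660.2$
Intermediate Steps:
$N{\left(j,r \right)} = - \frac{3}{2} - \frac{r}{180}$ ($N{\left(j,r \right)} = - \frac{3}{2} + \frac{r \frac{1}{-45}}{4} = - \frac{3}{2} + \frac{r \left(- \frac{1}{45}\right)}{4} = - \frac{3}{2} + \frac{\left(- \frac{1}{45}\right) r}{4} = - \frac{3}{2} - \frac{r}{180}$)
$\left(N{\left(-4,54 \right)} - 490\right) + 3152 = \left(\left(- \frac{3}{2} - \frac{3}{10}\right) - 490\right) + 3152 = \left(- \frac{9}{5} - 490\right) + 3152 = - \frac{2459}{5} + 3152 = \frac{13301}{5}$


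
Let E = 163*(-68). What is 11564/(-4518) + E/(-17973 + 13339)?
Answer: -877516/5234103 ≈ -0.16765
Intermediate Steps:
E = -11084
11564/(-4518) + E/(-17973 + 13339) = 11564/(-4518) - 11084/(-17973 + 13339) = 11564*(-1/4518) - 11084/(-4634) = -5782/2259 - 11084*(-1/4634) = -5782/2259 + 5542/2317 = -877516/5234103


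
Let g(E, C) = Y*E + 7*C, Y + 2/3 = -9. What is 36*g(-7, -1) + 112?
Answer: 2296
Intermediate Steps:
Y = -29/3 (Y = -⅔ - 9 = -29/3 ≈ -9.6667)
g(E, C) = 7*C - 29*E/3 (g(E, C) = -29*E/3 + 7*C = 7*C - 29*E/3)
36*g(-7, -1) + 112 = 36*(7*(-1) - 29/3*(-7)) + 112 = 36*(-7 + 203/3) + 112 = 36*(182/3) + 112 = 2184 + 112 = 2296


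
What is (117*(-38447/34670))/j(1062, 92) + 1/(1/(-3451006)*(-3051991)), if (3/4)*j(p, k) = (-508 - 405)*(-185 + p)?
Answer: 383245084412158007/338896787832427880 ≈ 1.1309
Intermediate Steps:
j(p, k) = 675620/3 - 3652*p/3 (j(p, k) = 4*((-508 - 405)*(-185 + p))/3 = 4*(-913*(-185 + p))/3 = 4*(168905 - 913*p)/3 = 675620/3 - 3652*p/3)
(117*(-38447/34670))/j(1062, 92) + 1/(1/(-3451006)*(-3051991)) = (117*(-38447/34670))/(675620/3 - 3652/3*1062) + 1/(1/(-3451006)*(-3051991)) = (117*(-38447*1/34670))/(675620/3 - 1292808) - 1/3051991/(-1/3451006) = (117*(-38447/34670))/(-3202804/3) - 3451006*(-1/3051991) = -4498299/34670*(-3/3202804) + 3451006/3051991 = 13494897/111041214680 + 3451006/3051991 = 383245084412158007/338896787832427880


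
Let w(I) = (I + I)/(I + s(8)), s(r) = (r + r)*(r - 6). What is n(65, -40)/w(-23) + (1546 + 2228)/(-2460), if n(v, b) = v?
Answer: -67196/4715 ≈ -14.252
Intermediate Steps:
s(r) = 2*r*(-6 + r) (s(r) = (2*r)*(-6 + r) = 2*r*(-6 + r))
w(I) = 2*I/(32 + I) (w(I) = (I + I)/(I + 2*8*(-6 + 8)) = (2*I)/(I + 2*8*2) = (2*I)/(I + 32) = (2*I)/(32 + I) = 2*I/(32 + I))
n(65, -40)/w(-23) + (1546 + 2228)/(-2460) = 65/((2*(-23)/(32 - 23))) + (1546 + 2228)/(-2460) = 65/((2*(-23)/9)) + 3774*(-1/2460) = 65/((2*(-23)*(⅑))) - 629/410 = 65/(-46/9) - 629/410 = 65*(-9/46) - 629/410 = -585/46 - 629/410 = -67196/4715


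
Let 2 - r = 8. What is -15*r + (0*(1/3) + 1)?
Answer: 91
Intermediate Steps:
r = -6 (r = 2 - 1*8 = 2 - 8 = -6)
-15*r + (0*(1/3) + 1) = -15*(-6) + (0*(1/3) + 1) = 90 + (0*(1*(⅓)) + 1) = 90 + (0*(⅓) + 1) = 90 + (0 + 1) = 90 + 1 = 91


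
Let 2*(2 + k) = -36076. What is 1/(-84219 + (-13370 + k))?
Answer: -1/115629 ≈ -8.6483e-6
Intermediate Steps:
k = -18040 (k = -2 + (½)*(-36076) = -2 - 18038 = -18040)
1/(-84219 + (-13370 + k)) = 1/(-84219 + (-13370 - 18040)) = 1/(-84219 - 31410) = 1/(-115629) = -1/115629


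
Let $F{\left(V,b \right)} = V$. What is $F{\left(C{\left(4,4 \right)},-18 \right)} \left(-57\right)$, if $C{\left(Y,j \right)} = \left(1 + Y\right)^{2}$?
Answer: $-1425$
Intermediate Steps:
$F{\left(C{\left(4,4 \right)},-18 \right)} \left(-57\right) = \left(1 + 4\right)^{2} \left(-57\right) = 5^{2} \left(-57\right) = 25 \left(-57\right) = -1425$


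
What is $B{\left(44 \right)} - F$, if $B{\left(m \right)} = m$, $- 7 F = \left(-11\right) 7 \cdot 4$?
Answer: $0$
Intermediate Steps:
$F = 44$ ($F = - \frac{\left(-11\right) 7 \cdot 4}{7} = - \frac{\left(-77\right) 4}{7} = \left(- \frac{1}{7}\right) \left(-308\right) = 44$)
$B{\left(44 \right)} - F = 44 - 44 = 0$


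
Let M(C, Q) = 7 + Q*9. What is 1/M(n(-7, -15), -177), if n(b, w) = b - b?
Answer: -1/1586 ≈ -0.00063052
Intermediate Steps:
n(b, w) = 0
M(C, Q) = 7 + 9*Q
1/M(n(-7, -15), -177) = 1/(7 + 9*(-177)) = 1/(7 - 1593) = 1/(-1586) = -1/1586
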